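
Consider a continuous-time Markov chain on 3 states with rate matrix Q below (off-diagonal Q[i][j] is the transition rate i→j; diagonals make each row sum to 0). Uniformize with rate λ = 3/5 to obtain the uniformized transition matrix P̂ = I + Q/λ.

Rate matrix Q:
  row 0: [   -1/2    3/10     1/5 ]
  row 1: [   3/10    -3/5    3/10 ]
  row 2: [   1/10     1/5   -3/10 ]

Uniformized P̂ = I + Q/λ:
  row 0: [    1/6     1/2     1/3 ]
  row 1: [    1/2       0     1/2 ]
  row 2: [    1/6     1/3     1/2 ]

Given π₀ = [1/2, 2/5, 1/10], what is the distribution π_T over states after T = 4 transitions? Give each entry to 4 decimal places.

π = [0.2602, 0.2836, 0.4562]

t=0: π = [0.5000, 0.4000, 0.1000]
t=1: π = [0.3000, 0.2833, 0.4167]
t=2: π = [0.2611, 0.2889, 0.4500]
t=3: π = [0.2630, 0.2806, 0.4565]
t=4: π = [0.2602, 0.2836, 0.4562]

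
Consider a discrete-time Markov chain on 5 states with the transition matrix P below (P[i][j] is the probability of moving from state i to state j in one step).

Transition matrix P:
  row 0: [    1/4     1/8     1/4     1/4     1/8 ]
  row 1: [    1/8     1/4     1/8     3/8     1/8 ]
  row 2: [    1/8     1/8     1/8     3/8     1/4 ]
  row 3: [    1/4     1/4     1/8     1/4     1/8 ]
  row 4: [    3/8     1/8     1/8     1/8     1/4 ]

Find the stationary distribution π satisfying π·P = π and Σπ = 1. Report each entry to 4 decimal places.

Balance equations π_j = Σ_i π_i·P[i][j]:
  π_0 = 1/4·π_0 + 1/8·π_1 + 1/8·π_2 + 1/4·π_3 + 3/8·π_4
  π_1 = 1/8·π_0 + 1/4·π_1 + 1/8·π_2 + 1/4·π_3 + 1/8·π_4
  π_2 = 1/4·π_0 + 1/8·π_1 + 1/8·π_2 + 1/8·π_3 + 1/8·π_4
  π_3 = 1/4·π_0 + 3/8·π_1 + 3/8·π_2 + 1/4·π_3 + 1/8·π_4
  normalize: π_0 + π_1 + π_2 + π_3 + π_4 = 1
Solving the linear system gives exactly π = [51/223, 81/446, 137/892, 121/446, 147/892].

π = [0.2287, 0.1816, 0.1536, 0.2713, 0.1648]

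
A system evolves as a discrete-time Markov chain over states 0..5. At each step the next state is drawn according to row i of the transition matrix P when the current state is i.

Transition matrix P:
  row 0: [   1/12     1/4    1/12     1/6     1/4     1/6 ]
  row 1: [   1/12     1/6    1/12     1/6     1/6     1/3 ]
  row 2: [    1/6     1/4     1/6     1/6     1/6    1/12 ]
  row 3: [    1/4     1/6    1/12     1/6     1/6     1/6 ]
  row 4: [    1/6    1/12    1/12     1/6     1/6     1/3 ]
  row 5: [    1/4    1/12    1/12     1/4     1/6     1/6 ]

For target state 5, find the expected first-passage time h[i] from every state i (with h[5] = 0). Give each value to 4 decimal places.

h = [4.4817, 3.8376, 4.9428, 4.5846, 3.8913, 0.0000]

First-step conditioning: h[5] = 0; for i ≠ 5, h[i] = 1 + Σ_k P[i][k]·h[k].
  h[0] = 1 + 1/12·h[0] + 1/4·h[1] + 1/12·h[2] + 1/6·h[3] + 1/4·h[4]
  h[1] = 1 + 1/12·h[0] + 1/6·h[1] + 1/12·h[2] + 1/6·h[3] + 1/6·h[4]
  h[2] = 1 + 1/6·h[0] + 1/4·h[1] + 1/6·h[2] + 1/6·h[3] + 1/6·h[4]
  h[3] = 1 + 1/4·h[0] + 1/6·h[1] + 1/12·h[2] + 1/6·h[3] + 1/6·h[4]
  h[4] = 1 + 1/6·h[0] + 1/12·h[1] + 1/12·h[2] + 1/6·h[3] + 1/6·h[4]
Solving the 5×5 linear system over states ≠ 5 gives exactly h = [16533/3689, 14157/3689, 18234/3689, 33825/7378, 14355/3689, 0] (h[5] = 0 is the target).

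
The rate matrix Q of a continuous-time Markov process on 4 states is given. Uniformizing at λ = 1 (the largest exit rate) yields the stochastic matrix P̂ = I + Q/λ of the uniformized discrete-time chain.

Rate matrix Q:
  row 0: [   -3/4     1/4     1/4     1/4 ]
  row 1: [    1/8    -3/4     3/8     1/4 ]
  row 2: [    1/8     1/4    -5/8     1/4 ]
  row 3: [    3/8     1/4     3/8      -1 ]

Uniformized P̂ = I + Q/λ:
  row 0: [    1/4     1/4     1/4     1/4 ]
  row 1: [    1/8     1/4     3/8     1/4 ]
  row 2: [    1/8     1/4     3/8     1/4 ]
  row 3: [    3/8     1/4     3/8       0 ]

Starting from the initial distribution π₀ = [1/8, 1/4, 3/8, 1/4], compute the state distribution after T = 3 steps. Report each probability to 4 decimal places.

t=0: π = [0.1250, 0.2500, 0.3750, 0.2500]
t=1: π = [0.2031, 0.2500, 0.3594, 0.1875]
t=2: π = [0.1973, 0.2500, 0.3496, 0.2031]
t=3: π = [0.2004, 0.2500, 0.3503, 0.1992]

π = [0.2004, 0.2500, 0.3503, 0.1992]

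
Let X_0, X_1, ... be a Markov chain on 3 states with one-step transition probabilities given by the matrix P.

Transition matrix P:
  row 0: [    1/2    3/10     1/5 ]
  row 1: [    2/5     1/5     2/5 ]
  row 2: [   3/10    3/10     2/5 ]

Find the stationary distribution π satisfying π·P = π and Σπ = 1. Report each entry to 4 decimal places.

Balance equations π_j = Σ_i π_i·P[i][j]:
  π_0 = 1/2·π_0 + 2/5·π_1 + 3/10·π_2
  π_1 = 3/10·π_0 + 1/5·π_1 + 3/10·π_2
  normalize: π_0 + π_1 + π_2 = 1
Solving the linear system gives exactly π = [9/22, 3/11, 7/22].

π = [0.4091, 0.2727, 0.3182]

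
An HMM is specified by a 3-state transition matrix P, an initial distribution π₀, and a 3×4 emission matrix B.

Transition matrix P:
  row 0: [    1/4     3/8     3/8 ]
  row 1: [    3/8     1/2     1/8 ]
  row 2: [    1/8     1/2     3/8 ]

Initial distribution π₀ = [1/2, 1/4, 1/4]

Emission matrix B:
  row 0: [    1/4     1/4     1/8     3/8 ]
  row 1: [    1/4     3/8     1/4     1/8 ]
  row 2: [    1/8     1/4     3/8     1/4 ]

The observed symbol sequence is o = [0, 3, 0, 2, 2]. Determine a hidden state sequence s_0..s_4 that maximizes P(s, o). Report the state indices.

path = [0, 2, 1, 1, 1]

t=0: δ = [1.250e-01, 6.250e-02, 3.125e-02]  (obs o_0=0)
t=1: δ = [1.172e-02, 5.859e-03, 1.172e-02]  ψ = [0, 0, 0]  (obs o_1=3)
t=2: δ = [7.324e-04, 1.465e-03, 5.493e-04]  ψ = [0, 2, 0]  (obs o_2=0)
t=3: δ = [6.866e-05, 1.831e-04, 1.030e-04]  ψ = [1, 1, 0]  (obs o_3=2)
t=4: δ = [8.583e-06, 2.289e-05, 1.448e-05]  ψ = [1, 1, 2]  (obs o_4=2)
backtrack: best end state = 1; path = [0, 2, 1, 1, 1]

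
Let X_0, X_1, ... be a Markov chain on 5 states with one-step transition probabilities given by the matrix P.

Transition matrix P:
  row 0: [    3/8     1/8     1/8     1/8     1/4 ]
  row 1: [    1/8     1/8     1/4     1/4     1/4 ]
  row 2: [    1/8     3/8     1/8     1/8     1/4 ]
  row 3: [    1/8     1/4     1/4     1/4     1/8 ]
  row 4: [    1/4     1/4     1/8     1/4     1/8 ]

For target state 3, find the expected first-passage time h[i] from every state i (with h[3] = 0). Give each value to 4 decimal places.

h = [5.6650, 4.9340, 5.4822, 0.0000, 4.9543]

First-step conditioning: h[3] = 0; for i ≠ 3, h[i] = 1 + Σ_k P[i][k]·h[k].
  h[0] = 1 + 3/8·h[0] + 1/8·h[1] + 1/8·h[2] + 1/4·h[4]
  h[1] = 1 + 1/8·h[0] + 1/8·h[1] + 1/4·h[2] + 1/4·h[4]
  h[2] = 1 + 1/8·h[0] + 3/8·h[1] + 1/8·h[2] + 1/4·h[4]
  h[4] = 1 + 1/4·h[0] + 1/4·h[1] + 1/8·h[2] + 1/8·h[4]
Solving the 4×4 linear system over states ≠ 3 gives exactly h = [1116/197, 972/197, 1080/197, 0, 976/197] (h[3] = 0 is the target).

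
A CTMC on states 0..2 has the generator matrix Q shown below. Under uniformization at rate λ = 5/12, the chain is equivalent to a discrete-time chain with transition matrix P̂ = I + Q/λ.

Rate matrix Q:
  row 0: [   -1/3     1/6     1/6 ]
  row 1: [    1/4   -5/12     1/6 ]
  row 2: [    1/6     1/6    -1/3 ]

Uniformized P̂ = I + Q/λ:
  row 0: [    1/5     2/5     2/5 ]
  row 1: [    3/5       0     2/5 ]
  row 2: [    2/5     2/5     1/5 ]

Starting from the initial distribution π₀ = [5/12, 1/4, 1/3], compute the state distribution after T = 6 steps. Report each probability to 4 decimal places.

t=0: π = [0.4167, 0.2500, 0.3333]
t=1: π = [0.3667, 0.3000, 0.3333]
t=2: π = [0.3867, 0.2800, 0.3333]
t=3: π = [0.3787, 0.2880, 0.3333]
t=4: π = [0.3819, 0.2848, 0.3333]
t=5: π = [0.3806, 0.2861, 0.3333]
t=6: π = [0.3811, 0.2856, 0.3333]

π = [0.3811, 0.2856, 0.3333]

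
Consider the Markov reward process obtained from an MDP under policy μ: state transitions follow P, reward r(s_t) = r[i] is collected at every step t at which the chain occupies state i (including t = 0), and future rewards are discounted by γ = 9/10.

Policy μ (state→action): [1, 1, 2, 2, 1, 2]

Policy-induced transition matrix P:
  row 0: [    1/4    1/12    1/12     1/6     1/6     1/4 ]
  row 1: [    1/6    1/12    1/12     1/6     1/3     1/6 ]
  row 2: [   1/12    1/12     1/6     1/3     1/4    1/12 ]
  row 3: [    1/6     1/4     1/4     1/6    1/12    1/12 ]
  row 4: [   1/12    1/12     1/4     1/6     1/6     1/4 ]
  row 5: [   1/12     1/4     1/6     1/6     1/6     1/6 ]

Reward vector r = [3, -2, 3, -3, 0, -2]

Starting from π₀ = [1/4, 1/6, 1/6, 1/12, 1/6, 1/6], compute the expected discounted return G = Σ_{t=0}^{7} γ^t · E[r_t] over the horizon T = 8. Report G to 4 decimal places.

G = -0.9619

t=0: π = [0.2500, 0.1667, 0.1667, 0.0833, 0.1667, 0.1667], E[r] = 0.3333, γ^t·E[r] = 0.333333, running G = 0.333333
t=1: π = [0.1458, 0.1250, 0.1528, 0.1944, 0.2014, 0.1806], E[r] = -0.2986, γ^t·E[r] = -0.268750, running G = 0.064583
t=2: π = [0.1343, 0.1458, 0.1771, 0.1921, 0.1840, 0.1667], E[r] = -0.2674, γ^t·E[r] = -0.216563, running G = -0.151979
t=3: π = [0.1339, 0.1431, 0.1747, 0.1962, 0.1897, 0.1624], E[r] = -0.2740, γ^t·E[r] = -0.199758, running G = -0.351737
t=4: π = [0.1339, 0.1431, 0.1757, 0.1958, 0.1887, 0.1627], E[r] = -0.2700, γ^t·E[r] = -0.177151, running G = -0.528888
t=5: π = [0.1339, 0.1431, 0.1756, 0.1960, 0.1888, 0.1626], E[r] = -0.2707, γ^t·E[r] = -0.159831, running G = -0.688719
t=6: π = [0.1339, 0.1431, 0.1757, 0.1959, 0.1888, 0.1626], E[r] = -0.2705, γ^t·E[r] = -0.143768, running G = -0.832487
t=7: π = [0.1339, 0.1431, 0.1756, 0.1959, 0.1888, 0.1626], E[r] = -0.2705, γ^t·E[r] = -0.129400, running G = -0.961887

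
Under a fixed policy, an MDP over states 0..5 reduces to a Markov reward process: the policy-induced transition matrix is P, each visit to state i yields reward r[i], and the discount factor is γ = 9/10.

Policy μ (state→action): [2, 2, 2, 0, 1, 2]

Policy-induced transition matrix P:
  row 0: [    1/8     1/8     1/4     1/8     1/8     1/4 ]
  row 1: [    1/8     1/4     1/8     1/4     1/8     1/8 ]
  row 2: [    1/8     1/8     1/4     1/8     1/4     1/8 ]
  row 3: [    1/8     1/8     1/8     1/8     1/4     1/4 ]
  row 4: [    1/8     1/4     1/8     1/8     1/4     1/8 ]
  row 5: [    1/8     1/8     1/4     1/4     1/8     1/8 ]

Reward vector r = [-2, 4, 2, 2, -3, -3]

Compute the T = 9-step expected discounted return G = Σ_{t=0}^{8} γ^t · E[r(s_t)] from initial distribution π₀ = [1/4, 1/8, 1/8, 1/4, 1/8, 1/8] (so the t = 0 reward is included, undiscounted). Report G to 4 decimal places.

t=0: π = [0.2500, 0.1250, 0.1250, 0.2500, 0.1250, 0.1250], E[r] = 0.0000, γ^t·E[r] = 0.000000, running G = 0.000000
t=1: π = [0.1250, 0.1563, 0.1875, 0.1563, 0.1875, 0.1875], E[r] = -0.0625, γ^t·E[r] = -0.056250, running G = -0.056250
t=2: π = [0.1250, 0.1680, 0.1875, 0.1680, 0.1914, 0.1602], E[r] = 0.0781, γ^t·E[r] = 0.063281, running G = 0.007031
t=3: π = [0.1250, 0.1699, 0.1841, 0.1660, 0.1934, 0.1616], E[r] = 0.0649, γ^t·E[r] = 0.047342, running G = 0.054374
t=4: π = [0.1250, 0.1704, 0.1838, 0.1664, 0.1929, 0.1614], E[r] = 0.0693, γ^t·E[r] = 0.045451, running G = 0.099825
t=5: π = [0.1250, 0.1704, 0.1838, 0.1665, 0.1929, 0.1614], E[r] = 0.0692, γ^t·E[r] = 0.040848, running G = 0.140672
t=6: π = [0.1250, 0.1704, 0.1838, 0.1665, 0.1929, 0.1614], E[r] = 0.0692, γ^t·E[r] = 0.036770, running G = 0.177442
t=7: π = [0.1250, 0.1704, 0.1838, 0.1665, 0.1929, 0.1614], E[r] = 0.0692, γ^t·E[r] = 0.033090, running G = 0.210532
t=8: π = [0.1250, 0.1704, 0.1838, 0.1665, 0.1929, 0.1614], E[r] = 0.0692, γ^t·E[r] = 0.029780, running G = 0.240312

G = 0.2403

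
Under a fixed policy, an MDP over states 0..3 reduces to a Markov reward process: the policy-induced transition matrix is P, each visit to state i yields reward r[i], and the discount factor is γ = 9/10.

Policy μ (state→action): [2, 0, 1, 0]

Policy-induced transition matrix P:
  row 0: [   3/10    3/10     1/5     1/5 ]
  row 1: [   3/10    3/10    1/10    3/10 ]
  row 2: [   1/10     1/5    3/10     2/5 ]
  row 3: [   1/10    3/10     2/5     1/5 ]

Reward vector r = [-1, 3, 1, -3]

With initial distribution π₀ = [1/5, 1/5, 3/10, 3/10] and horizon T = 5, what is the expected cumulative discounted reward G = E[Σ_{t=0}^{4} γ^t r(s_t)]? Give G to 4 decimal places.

G = -0.0437

t=0: π = [0.2000, 0.2000, 0.3000, 0.3000], E[r] = -0.2000, γ^t·E[r] = -0.200000, running G = -0.200000
t=1: π = [0.1800, 0.2700, 0.2700, 0.2800], E[r] = 0.0600, γ^t·E[r] = 0.054000, running G = -0.146000
t=2: π = [0.1900, 0.2730, 0.2560, 0.2810], E[r] = 0.0420, γ^t·E[r] = 0.034020, running G = -0.111980
t=3: π = [0.1926, 0.2744, 0.2545, 0.2785], E[r] = 0.0496, γ^t·E[r] = 0.036158, running G = -0.075822
t=4: π = [0.1934, 0.2746, 0.2537, 0.2783], E[r] = 0.0489, γ^t·E[r] = 0.032110, running G = -0.043712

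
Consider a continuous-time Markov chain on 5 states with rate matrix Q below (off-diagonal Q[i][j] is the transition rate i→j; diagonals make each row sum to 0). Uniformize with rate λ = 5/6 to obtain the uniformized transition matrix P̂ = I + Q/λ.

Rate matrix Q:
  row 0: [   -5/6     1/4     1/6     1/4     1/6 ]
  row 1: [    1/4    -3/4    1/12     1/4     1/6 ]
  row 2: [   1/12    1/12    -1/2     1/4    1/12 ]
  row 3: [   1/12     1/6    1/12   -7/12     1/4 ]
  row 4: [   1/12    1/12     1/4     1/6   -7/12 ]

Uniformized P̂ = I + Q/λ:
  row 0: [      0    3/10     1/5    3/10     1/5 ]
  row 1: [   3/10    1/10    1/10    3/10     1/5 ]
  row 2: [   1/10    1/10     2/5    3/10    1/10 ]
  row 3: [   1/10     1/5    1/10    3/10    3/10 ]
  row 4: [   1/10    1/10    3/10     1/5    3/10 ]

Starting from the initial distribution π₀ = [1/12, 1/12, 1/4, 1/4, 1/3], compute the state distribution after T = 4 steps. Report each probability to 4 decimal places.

π = [0.1184, 0.1513, 0.2251, 0.2773, 0.2278]

t=0: π = [0.0833, 0.0833, 0.2500, 0.2500, 0.3333]
t=1: π = [0.1083, 0.1417, 0.2500, 0.2667, 0.2333]
t=2: π = [0.1175, 0.1483, 0.2325, 0.2767, 0.2250]
t=3: π = [0.1179, 0.1512, 0.2265, 0.2775, 0.2269]
t=4: π = [0.1184, 0.1513, 0.2251, 0.2773, 0.2278]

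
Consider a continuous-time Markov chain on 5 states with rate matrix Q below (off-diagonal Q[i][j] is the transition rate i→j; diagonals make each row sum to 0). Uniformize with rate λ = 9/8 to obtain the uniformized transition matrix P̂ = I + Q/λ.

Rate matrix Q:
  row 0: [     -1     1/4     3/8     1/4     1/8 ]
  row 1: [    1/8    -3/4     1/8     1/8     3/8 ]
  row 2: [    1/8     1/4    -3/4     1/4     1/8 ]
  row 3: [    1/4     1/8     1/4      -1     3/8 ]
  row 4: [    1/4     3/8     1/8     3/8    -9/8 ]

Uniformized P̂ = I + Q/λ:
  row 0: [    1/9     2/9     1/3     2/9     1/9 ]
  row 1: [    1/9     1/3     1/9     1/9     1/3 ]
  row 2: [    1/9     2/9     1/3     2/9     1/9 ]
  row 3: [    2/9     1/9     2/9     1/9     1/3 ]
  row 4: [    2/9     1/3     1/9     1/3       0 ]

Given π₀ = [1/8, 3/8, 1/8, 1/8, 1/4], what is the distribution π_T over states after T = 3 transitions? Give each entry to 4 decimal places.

π = [0.1540, 0.2507, 0.2126, 0.1944, 0.1883]

t=0: π = [0.1250, 0.3750, 0.1250, 0.1250, 0.2500]
t=1: π = [0.1528, 0.2778, 0.1806, 0.1944, 0.1944]
t=2: π = [0.1543, 0.2531, 0.2068, 0.1914, 0.1944]
t=3: π = [0.1540, 0.2507, 0.2126, 0.1944, 0.1883]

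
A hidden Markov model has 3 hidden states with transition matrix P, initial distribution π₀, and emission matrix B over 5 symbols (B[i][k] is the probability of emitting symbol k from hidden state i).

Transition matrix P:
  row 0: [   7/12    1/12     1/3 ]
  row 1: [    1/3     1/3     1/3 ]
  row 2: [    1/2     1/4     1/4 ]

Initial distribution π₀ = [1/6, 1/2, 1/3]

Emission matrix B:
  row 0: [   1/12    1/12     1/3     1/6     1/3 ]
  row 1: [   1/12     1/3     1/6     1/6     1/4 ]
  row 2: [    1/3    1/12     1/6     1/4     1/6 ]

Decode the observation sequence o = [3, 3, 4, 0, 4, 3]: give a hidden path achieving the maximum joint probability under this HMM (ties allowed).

t=0: δ = [2.778e-02, 8.333e-02, 8.333e-02]  (obs o_0=3)
t=1: δ = [6.944e-03, 4.630e-03, 6.944e-03]  ψ = [2, 1, 1]  (obs o_1=3)
t=2: δ = [1.350e-03, 4.340e-04, 3.858e-04]  ψ = [0, 2, 0]  (obs o_2=4)
t=3: δ = [6.564e-05, 1.206e-05, 1.500e-04]  ψ = [0, 1, 0]  (obs o_3=0)
t=4: δ = [2.501e-05, 9.377e-06, 6.251e-06]  ψ = [2, 2, 2]  (obs o_4=4)
t=5: δ = [2.431e-06, 5.210e-07, 2.084e-06]  ψ = [0, 1, 0]  (obs o_5=3)
backtrack: best end state = 0; path = [2, 0, 0, 2, 0, 0]

path = [2, 0, 0, 2, 0, 0]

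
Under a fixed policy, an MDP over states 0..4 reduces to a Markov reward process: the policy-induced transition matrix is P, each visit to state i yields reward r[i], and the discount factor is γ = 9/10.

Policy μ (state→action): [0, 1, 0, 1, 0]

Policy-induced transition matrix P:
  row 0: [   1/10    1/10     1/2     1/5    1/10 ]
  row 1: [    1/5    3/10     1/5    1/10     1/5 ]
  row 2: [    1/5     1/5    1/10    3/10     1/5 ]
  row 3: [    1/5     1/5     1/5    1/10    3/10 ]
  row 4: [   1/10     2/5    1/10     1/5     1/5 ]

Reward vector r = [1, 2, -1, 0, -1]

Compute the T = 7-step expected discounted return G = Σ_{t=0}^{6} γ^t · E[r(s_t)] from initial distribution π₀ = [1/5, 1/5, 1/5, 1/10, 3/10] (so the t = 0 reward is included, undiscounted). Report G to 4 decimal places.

G = 1.1802

t=0: π = [0.2000, 0.2000, 0.2000, 0.1000, 0.3000], E[r] = 0.1000, γ^t·E[r] = 0.100000, running G = 0.100000
t=1: π = [0.1500, 0.2600, 0.2100, 0.1900, 0.1900], E[r] = 0.2700, γ^t·E[r] = 0.243000, running G = 0.343000
t=2: π = [0.1660, 0.2490, 0.2050, 0.1760, 0.2040], E[r] = 0.2550, γ^t·E[r] = 0.206550, running G = 0.549550
t=3: π = [0.1630, 0.2491, 0.2089, 0.1780, 0.2010], E[r] = 0.2513, γ^t·E[r] = 0.183198, running G = 0.732748
t=4: π = [0.1636, 0.2488, 0.2079, 0.1782, 0.2015], E[r] = 0.2518, γ^t·E[r] = 0.165213, running G = 0.897960
t=5: π = [0.1635, 0.2488, 0.2081, 0.1781, 0.2015], E[r] = 0.2515, γ^t·E[r] = 0.148529, running G = 1.046489
t=6: π = [0.1635, 0.2488, 0.2081, 0.1781, 0.2015], E[r] = 0.2516, γ^t·E[r] = 0.133714, running G = 1.180203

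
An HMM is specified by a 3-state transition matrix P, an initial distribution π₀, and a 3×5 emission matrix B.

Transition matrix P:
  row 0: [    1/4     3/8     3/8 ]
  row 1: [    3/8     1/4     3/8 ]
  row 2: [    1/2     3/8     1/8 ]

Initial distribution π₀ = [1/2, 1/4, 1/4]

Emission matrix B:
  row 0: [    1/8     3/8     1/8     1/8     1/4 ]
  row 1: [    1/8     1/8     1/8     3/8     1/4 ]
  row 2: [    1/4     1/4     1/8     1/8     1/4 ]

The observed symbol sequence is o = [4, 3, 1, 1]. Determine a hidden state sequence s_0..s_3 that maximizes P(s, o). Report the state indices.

t=0: δ = [1.250e-01, 6.250e-02, 6.250e-02]  (obs o_0=4)
t=1: δ = [3.906e-03, 1.758e-02, 5.859e-03]  ψ = [0, 0, 0]  (obs o_1=3)
t=2: δ = [2.472e-03, 5.493e-04, 1.648e-03]  ψ = [1, 1, 1]  (obs o_2=1)
t=3: δ = [3.090e-04, 1.159e-04, 2.317e-04]  ψ = [2, 0, 0]  (obs o_3=1)
backtrack: best end state = 0; path = [0, 1, 2, 0]

path = [0, 1, 2, 0]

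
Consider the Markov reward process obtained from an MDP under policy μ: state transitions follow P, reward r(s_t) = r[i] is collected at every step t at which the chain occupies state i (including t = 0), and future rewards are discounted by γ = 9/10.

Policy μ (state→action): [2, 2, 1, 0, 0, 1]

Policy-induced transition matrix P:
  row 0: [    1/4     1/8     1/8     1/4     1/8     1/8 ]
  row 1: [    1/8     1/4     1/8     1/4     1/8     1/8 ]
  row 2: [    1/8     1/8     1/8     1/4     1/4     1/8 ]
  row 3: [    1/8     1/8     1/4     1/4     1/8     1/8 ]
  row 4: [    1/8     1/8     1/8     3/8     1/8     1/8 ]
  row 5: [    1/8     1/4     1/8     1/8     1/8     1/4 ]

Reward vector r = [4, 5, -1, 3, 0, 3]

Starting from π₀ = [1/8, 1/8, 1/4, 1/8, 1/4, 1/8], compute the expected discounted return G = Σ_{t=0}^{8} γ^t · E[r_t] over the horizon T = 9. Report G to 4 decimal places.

t=0: π = [0.1250, 0.1250, 0.2500, 0.1250, 0.2500, 0.1250], E[r] = 1.6250, γ^t·E[r] = 1.625000, running G = 1.625000
t=1: π = [0.1406, 0.1563, 0.1406, 0.2656, 0.1563, 0.1406], E[r] = 2.4219, γ^t·E[r] = 2.179688, running G = 3.804688
t=2: π = [0.1426, 0.1621, 0.1582, 0.2520, 0.1426, 0.1426], E[r] = 2.4063, γ^t·E[r] = 1.949063, running G = 5.753750
t=3: π = [0.1428, 0.1631, 0.1565, 0.2500, 0.1448, 0.1428], E[r] = 2.4087, γ^t·E[r] = 1.755936, running G = 7.509686
t=4: π = [0.1429, 0.1632, 0.1563, 0.2502, 0.1446, 0.1429], E[r] = 2.4106, γ^t·E[r] = 1.581624, running G = 9.091310
t=5: π = [0.1429, 0.1633, 0.1563, 0.2502, 0.1445, 0.1429], E[r] = 2.4107, γ^t·E[r] = 1.423473, running G = 10.514783
t=6: π = [0.1429, 0.1633, 0.1563, 0.2502, 0.1445, 0.1429], E[r] = 2.4107, γ^t·E[r] = 1.281131, running G = 11.795914
t=7: π = [0.1429, 0.1633, 0.1563, 0.2502, 0.1445, 0.1429], E[r] = 2.4107, γ^t·E[r] = 1.153020, running G = 12.948934
t=8: π = [0.1429, 0.1633, 0.1563, 0.2502, 0.1445, 0.1429], E[r] = 2.4107, γ^t·E[r] = 1.037718, running G = 13.986653

G = 13.9867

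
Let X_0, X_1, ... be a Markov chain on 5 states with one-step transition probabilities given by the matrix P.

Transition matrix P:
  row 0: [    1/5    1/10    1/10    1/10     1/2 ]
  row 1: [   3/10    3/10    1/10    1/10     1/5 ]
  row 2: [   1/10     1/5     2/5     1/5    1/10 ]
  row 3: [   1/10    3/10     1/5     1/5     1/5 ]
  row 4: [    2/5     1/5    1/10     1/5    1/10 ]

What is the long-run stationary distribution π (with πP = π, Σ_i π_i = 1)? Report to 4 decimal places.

Balance equations π_j = Σ_i π_i·P[i][j]:
  π_0 = 1/5·π_0 + 3/10·π_1 + 1/10·π_2 + 1/10·π_3 + 2/5·π_4
  π_1 = 1/10·π_0 + 3/10·π_1 + 1/5·π_2 + 3/10·π_3 + 1/5·π_4
  π_2 = 1/10·π_0 + 1/10·π_1 + 2/5·π_2 + 1/5·π_3 + 1/10·π_4
  π_3 = 1/10·π_0 + 1/10·π_1 + 1/5·π_2 + 1/5·π_3 + 1/5·π_4
  normalize: π_0 + π_1 + π_2 + π_3 + π_4 = 1
Solving the linear system gives exactly π = [1737/7375, 1573/7375, 1217/7375, 1144/7375, 1704/7375].

π = [0.2355, 0.2133, 0.1650, 0.1551, 0.2311]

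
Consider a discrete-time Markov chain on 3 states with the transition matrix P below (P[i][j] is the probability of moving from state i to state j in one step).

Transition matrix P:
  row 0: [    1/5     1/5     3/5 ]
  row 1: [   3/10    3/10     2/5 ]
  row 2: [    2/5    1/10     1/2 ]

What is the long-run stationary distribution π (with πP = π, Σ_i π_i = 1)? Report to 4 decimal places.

π = [0.3196, 0.1649, 0.5155]

Balance equations π_j = Σ_i π_i·P[i][j]:
  π_0 = 1/5·π_0 + 3/10·π_1 + 2/5·π_2
  π_1 = 1/5·π_0 + 3/10·π_1 + 1/10·π_2
  normalize: π_0 + π_1 + π_2 = 1
Solving the linear system gives exactly π = [31/97, 16/97, 50/97].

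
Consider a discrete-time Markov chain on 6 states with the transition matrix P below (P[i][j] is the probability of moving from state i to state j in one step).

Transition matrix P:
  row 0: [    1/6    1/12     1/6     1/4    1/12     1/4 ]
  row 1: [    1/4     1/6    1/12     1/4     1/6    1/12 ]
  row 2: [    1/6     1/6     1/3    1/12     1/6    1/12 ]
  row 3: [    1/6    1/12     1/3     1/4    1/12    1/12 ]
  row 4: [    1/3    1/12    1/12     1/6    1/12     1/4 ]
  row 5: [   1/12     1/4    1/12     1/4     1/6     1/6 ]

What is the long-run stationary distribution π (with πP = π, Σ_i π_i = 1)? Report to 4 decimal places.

Balance equations π_j = Σ_i π_i·P[i][j]:
  π_0 = 1/6·π_0 + 1/4·π_1 + 1/6·π_2 + 1/6·π_3 + 1/3·π_4 + 1/12·π_5
  π_1 = 1/12·π_0 + 1/6·π_1 + 1/6·π_2 + 1/12·π_3 + 1/12·π_4 + 1/4·π_5
  π_2 = 1/6·π_0 + 1/12·π_1 + 1/3·π_2 + 1/3·π_3 + 1/12·π_4 + 1/12·π_5
  π_3 = 1/4·π_0 + 1/4·π_1 + 1/12·π_2 + 1/4·π_3 + 1/6·π_4 + 1/4·π_5
  π_4 = 1/12·π_0 + 1/6·π_1 + 1/6·π_2 + 1/12·π_3 + 1/12·π_4 + 1/6·π_5
  normalize: π_0 + π_1 + π_2 + π_3 + π_4 + π_5 = 1
Solving the linear system gives exactly π = [40781/218866, 14874/109433, 21949/109433, 45145/218866, 13531/109433, 16116/109433].

π = [0.1863, 0.1359, 0.2006, 0.2063, 0.1236, 0.1473]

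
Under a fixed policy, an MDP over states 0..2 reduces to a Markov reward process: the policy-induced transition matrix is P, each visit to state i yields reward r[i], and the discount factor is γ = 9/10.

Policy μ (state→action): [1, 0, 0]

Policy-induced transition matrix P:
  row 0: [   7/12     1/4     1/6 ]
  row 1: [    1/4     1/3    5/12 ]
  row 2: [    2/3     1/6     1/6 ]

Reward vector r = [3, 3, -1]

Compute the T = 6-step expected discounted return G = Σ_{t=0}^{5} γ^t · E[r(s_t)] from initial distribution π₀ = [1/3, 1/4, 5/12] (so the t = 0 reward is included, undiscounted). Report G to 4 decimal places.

G = 9.0200

t=0: π = [0.3333, 0.2500, 0.4167], E[r] = 1.3333, γ^t·E[r] = 1.333333, running G = 1.333333
t=1: π = [0.5347, 0.2361, 0.2292], E[r] = 2.0833, γ^t·E[r] = 1.875000, running G = 3.208333
t=2: π = [0.5237, 0.2506, 0.2257], E[r] = 2.0972, γ^t·E[r] = 1.698750, running G = 4.907083
t=3: π = [0.5186, 0.2521, 0.2293], E[r] = 2.0828, γ^t·E[r] = 1.518328, running G = 6.425411
t=4: π = [0.5184, 0.2519, 0.2297], E[r] = 2.0813, γ^t·E[r] = 1.365514, running G = 7.790926
t=5: π = [0.5185, 0.2519, 0.2296], E[r] = 2.0814, γ^t·E[r] = 1.229067, running G = 9.019993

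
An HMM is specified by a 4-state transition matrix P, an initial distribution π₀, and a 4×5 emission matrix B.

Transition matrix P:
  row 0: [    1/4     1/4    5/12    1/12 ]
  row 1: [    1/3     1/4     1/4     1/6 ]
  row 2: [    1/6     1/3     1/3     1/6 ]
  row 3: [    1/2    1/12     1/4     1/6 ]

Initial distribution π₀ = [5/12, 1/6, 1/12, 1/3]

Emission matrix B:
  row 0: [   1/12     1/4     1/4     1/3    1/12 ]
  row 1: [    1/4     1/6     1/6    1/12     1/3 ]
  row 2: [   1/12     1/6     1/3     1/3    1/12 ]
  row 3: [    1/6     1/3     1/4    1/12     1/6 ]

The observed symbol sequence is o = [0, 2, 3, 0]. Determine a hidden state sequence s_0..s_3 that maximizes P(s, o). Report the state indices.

t=0: δ = [3.472e-02, 4.167e-02, 6.944e-03, 5.556e-02]  (obs o_0=0)
t=1: δ = [6.944e-03, 1.736e-03, 4.823e-03, 2.315e-03]  ψ = [3, 1, 0, 3]  (obs o_1=2)
t=2: δ = [5.787e-04, 1.447e-04, 9.645e-04, 6.698e-05]  ψ = [0, 0, 0, 2]  (obs o_2=3)
t=3: δ = [1.340e-05, 8.038e-05, 2.679e-05, 2.679e-05]  ψ = [2, 2, 2, 2]  (obs o_3=0)
backtrack: best end state = 1; path = [3, 0, 2, 1]

path = [3, 0, 2, 1]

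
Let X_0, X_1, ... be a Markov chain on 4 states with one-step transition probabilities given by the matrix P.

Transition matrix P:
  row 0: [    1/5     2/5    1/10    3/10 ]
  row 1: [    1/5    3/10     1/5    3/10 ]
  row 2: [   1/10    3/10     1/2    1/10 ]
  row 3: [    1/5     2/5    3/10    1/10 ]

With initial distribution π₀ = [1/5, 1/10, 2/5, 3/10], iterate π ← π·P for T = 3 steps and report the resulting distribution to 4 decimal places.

π = [0.1701, 0.3369, 0.2932, 0.1998]

t=0: π = [0.2000, 0.1000, 0.4000, 0.3000]
t=1: π = [0.1600, 0.3500, 0.3300, 0.1600]
t=2: π = [0.1670, 0.3320, 0.2990, 0.2020]
t=3: π = [0.1701, 0.3369, 0.2932, 0.1998]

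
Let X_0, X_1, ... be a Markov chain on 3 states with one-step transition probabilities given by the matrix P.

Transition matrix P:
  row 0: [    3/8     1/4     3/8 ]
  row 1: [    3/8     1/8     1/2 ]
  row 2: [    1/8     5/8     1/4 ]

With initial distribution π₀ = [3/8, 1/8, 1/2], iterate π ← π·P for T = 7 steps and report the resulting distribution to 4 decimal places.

t=0: π = [0.3750, 0.1250, 0.5000]
t=1: π = [0.2500, 0.4219, 0.3281]
t=2: π = [0.2930, 0.3203, 0.3867]
t=3: π = [0.2783, 0.3550, 0.3667]
t=4: π = [0.2833, 0.3431, 0.3735]
t=5: π = [0.2816, 0.3472, 0.3712]
t=6: π = [0.2822, 0.3458, 0.3720]
t=7: π = [0.2820, 0.3463, 0.3717]

π = [0.2820, 0.3463, 0.3717]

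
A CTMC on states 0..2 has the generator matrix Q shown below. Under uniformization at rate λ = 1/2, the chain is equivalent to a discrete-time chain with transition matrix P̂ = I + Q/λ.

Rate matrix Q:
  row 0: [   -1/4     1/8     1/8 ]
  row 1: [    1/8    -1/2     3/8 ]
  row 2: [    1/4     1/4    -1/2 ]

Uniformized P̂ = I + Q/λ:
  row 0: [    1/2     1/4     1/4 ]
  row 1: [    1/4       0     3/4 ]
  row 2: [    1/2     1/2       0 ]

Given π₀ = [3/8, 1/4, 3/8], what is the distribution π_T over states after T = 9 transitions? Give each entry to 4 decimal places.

t=0: π = [0.3750, 0.2500, 0.3750]
t=1: π = [0.4375, 0.2813, 0.2813]
t=2: π = [0.4297, 0.2500, 0.3203]
t=3: π = [0.4375, 0.2676, 0.2949]
t=4: π = [0.4331, 0.2568, 0.3101]
t=5: π = [0.4358, 0.2633, 0.3009]
t=6: π = [0.4342, 0.2594, 0.3064]
t=7: π = [0.4352, 0.2618, 0.3031]
t=8: π = [0.4346, 0.2603, 0.3051]
t=9: π = [0.4349, 0.2612, 0.3039]

π = [0.4349, 0.2612, 0.3039]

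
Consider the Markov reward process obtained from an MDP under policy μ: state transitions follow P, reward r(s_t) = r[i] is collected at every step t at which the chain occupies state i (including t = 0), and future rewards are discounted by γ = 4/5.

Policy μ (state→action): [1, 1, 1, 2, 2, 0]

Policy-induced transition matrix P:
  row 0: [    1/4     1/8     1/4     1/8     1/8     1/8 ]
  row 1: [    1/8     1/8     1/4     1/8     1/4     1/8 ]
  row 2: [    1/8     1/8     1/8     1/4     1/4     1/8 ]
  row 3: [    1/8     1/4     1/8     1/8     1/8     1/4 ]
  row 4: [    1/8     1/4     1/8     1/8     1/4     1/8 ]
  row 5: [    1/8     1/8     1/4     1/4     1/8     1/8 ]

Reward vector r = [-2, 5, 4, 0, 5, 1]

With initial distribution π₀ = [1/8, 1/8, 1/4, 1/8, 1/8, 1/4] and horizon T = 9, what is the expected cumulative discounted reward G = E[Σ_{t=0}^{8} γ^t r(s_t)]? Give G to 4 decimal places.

G = 10.1894

t=0: π = [0.1250, 0.1250, 0.2500, 0.1250, 0.1250, 0.2500], E[r] = 2.2500, γ^t·E[r] = 2.250000, running G = 2.250000
t=1: π = [0.1406, 0.1563, 0.1875, 0.1875, 0.1875, 0.1406], E[r] = 2.3281, γ^t·E[r] = 1.862500, running G = 4.112500
t=2: π = [0.1426, 0.1719, 0.1797, 0.1660, 0.1914, 0.1484], E[r] = 2.3984, γ^t·E[r] = 1.535000, running G = 5.647500
t=3: π = [0.1428, 0.1697, 0.1829, 0.1660, 0.1929, 0.1458], E[r] = 2.4043, γ^t·E[r] = 1.231000, running G = 6.878500
t=4: π = [0.1429, 0.1699, 0.1823, 0.1661, 0.1932, 0.1458], E[r] = 2.4044, γ^t·E[r] = 0.984825, running G = 7.863325
t=5: π = [0.1429, 0.1699, 0.1823, 0.1660, 0.1932, 0.1458], E[r] = 2.4046, γ^t·E[r] = 0.787951, running G = 8.651276
t=6: π = [0.1429, 0.1699, 0.1823, 0.1660, 0.1932, 0.1458], E[r] = 2.4046, γ^t·E[r] = 0.630362, running G = 9.281638
t=7: π = [0.1429, 0.1699, 0.1823, 0.1660, 0.1932, 0.1458], E[r] = 2.4046, γ^t·E[r] = 0.504290, running G = 9.785928
t=8: π = [0.1429, 0.1699, 0.1823, 0.1660, 0.1932, 0.1458], E[r] = 2.4046, γ^t·E[r] = 0.403432, running G = 10.189360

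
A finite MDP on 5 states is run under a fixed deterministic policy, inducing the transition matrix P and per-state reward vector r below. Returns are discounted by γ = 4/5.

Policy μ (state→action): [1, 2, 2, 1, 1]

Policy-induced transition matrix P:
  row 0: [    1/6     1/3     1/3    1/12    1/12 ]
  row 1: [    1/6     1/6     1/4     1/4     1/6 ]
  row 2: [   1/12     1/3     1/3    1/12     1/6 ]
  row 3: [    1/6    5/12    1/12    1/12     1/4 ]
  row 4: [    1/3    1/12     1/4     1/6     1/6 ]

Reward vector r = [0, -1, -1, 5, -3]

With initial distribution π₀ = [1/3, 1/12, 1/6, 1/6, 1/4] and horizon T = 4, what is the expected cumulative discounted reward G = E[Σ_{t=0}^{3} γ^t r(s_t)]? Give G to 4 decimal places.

G = -0.8455

t=0: π = [0.3333, 0.0833, 0.1667, 0.1667, 0.2500], E[r] = -0.1667, γ^t·E[r] = -0.166667, running G = -0.166667
t=1: π = [0.1944, 0.2708, 0.2639, 0.1181, 0.1528], E[r] = -0.4028, γ^t·E[r] = -0.322222, running G = -0.488889
t=2: π = [0.1701, 0.2598, 0.2685, 0.1412, 0.1603], E[r] = -0.3032, γ^t·E[r] = -0.194074, running G = -0.682963
t=3: π = [0.1710, 0.2617, 0.2630, 0.1400, 0.1643], E[r] = -0.3175, γ^t·E[r] = -0.162568, running G = -0.845531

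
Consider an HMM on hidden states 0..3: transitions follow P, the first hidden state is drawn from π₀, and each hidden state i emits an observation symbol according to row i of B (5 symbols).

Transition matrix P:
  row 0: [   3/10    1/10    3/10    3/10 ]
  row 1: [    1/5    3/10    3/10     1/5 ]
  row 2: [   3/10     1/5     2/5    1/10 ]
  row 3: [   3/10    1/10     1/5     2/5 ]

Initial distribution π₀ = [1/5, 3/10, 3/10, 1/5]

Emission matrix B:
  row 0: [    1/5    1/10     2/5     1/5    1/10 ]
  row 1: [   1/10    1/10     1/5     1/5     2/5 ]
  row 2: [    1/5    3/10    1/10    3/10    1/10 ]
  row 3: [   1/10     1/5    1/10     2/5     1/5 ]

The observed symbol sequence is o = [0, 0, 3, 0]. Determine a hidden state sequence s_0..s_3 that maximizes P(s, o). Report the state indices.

path = [2, 2, 2, 2]

t=0: δ = [4.000e-02, 3.000e-02, 6.000e-02, 2.000e-02]  (obs o_0=0)
t=1: δ = [3.600e-03, 1.200e-03, 4.800e-03, 1.200e-03]  ψ = [2, 2, 2, 0]  (obs o_1=0)
t=2: δ = [2.880e-04, 1.920e-04, 5.760e-04, 4.320e-04]  ψ = [2, 2, 2, 0]  (obs o_2=3)
t=3: δ = [3.456e-05, 1.152e-05, 4.608e-05, 1.728e-05]  ψ = [2, 2, 2, 3]  (obs o_3=0)
backtrack: best end state = 2; path = [2, 2, 2, 2]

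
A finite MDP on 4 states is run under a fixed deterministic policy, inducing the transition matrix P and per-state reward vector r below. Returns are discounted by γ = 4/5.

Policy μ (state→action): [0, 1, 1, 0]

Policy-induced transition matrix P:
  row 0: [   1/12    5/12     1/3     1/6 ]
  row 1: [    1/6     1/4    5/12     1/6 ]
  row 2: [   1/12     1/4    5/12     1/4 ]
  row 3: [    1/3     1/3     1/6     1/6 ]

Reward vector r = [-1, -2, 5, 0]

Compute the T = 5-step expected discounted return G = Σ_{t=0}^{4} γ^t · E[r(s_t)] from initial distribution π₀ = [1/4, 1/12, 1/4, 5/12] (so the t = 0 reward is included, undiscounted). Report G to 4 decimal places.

G = 2.9260

t=0: π = [0.2500, 0.0833, 0.2500, 0.4167], E[r] = 0.8333, γ^t·E[r] = 0.833333, running G = 0.833333
t=1: π = [0.1944, 0.3264, 0.2917, 0.1875], E[r] = 0.6111, γ^t·E[r] = 0.488889, running G = 1.322222
t=2: π = [0.1574, 0.2980, 0.3536, 0.1910], E[r] = 1.0145, γ^t·E[r] = 0.649259, running G = 1.971481
t=3: π = [0.1559, 0.2921, 0.3558, 0.1961], E[r] = 1.0388, γ^t·E[r] = 0.531877, running G = 2.503358
t=4: π = [0.1567, 0.2923, 0.3546, 0.1963], E[r] = 1.0318, γ^t·E[r] = 0.422639, running G = 2.925997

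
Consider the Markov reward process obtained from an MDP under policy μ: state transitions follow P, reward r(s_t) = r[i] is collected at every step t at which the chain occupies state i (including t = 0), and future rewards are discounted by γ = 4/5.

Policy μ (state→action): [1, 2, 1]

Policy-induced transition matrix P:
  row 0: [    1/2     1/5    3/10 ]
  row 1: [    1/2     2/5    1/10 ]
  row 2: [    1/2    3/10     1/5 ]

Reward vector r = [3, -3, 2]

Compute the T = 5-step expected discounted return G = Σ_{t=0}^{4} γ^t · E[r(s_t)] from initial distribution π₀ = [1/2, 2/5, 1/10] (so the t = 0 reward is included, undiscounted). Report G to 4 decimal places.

t=0: π = [0.5000, 0.4000, 0.1000], E[r] = 0.5000, γ^t·E[r] = 0.500000, running G = 0.500000
t=1: π = [0.5000, 0.2900, 0.2100], E[r] = 1.0500, γ^t·E[r] = 0.840000, running G = 1.340000
t=2: π = [0.5000, 0.2790, 0.2210], E[r] = 1.1050, γ^t·E[r] = 0.707200, running G = 2.047200
t=3: π = [0.5000, 0.2779, 0.2221], E[r] = 1.1105, γ^t·E[r] = 0.568576, running G = 2.615776
t=4: π = [0.5000, 0.2778, 0.2222], E[r] = 1.1111, γ^t·E[r] = 0.455086, running G = 3.070862

G = 3.0709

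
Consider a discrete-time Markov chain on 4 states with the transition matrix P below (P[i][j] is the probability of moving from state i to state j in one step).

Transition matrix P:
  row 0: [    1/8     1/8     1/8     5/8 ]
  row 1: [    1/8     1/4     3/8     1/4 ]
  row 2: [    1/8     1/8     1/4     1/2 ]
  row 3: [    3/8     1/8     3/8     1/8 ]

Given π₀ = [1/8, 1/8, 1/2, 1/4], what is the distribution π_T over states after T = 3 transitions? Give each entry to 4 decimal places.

π = [0.2104, 0.1428, 0.2827, 0.3640]

t=0: π = [0.1250, 0.1250, 0.5000, 0.2500]
t=1: π = [0.1875, 0.1406, 0.2813, 0.3906]
t=2: π = [0.2227, 0.1426, 0.2930, 0.3418]
t=3: π = [0.2104, 0.1428, 0.2827, 0.3640]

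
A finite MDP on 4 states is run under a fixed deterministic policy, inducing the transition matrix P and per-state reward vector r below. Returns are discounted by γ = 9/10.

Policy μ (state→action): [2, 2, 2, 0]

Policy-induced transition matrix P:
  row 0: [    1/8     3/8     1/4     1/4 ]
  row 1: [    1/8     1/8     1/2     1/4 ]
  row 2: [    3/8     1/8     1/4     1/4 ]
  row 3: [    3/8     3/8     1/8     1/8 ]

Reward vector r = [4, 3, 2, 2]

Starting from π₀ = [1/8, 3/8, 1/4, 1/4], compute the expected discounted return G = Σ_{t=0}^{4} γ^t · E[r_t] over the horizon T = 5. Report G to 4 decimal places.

G = 11.1082

t=0: π = [0.1250, 0.3750, 0.2500, 0.2500], E[r] = 2.6250, γ^t·E[r] = 2.625000, running G = 2.625000
t=1: π = [0.2500, 0.2188, 0.3125, 0.2188], E[r] = 2.7188, γ^t·E[r] = 2.446875, running G = 5.071875
t=2: π = [0.2578, 0.2422, 0.2773, 0.2227], E[r] = 2.7578, γ^t·E[r] = 2.233828, running G = 7.305703
t=3: π = [0.2500, 0.2451, 0.2827, 0.2222], E[r] = 2.7451, γ^t·E[r] = 2.001190, running G = 9.306894
t=4: π = [0.2512, 0.2430, 0.2835, 0.2222], E[r] = 2.7455, γ^t·E[r] = 1.801312, running G = 11.108205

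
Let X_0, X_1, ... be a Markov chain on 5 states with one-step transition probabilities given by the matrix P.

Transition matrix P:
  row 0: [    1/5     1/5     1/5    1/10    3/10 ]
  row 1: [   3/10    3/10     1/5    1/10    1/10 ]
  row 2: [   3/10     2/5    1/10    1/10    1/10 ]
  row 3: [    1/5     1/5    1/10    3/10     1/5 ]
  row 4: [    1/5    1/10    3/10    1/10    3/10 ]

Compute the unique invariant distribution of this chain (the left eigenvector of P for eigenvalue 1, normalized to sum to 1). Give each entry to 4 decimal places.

Balance equations π_j = Σ_i π_i·P[i][j]:
  π_0 = 1/5·π_0 + 3/10·π_1 + 3/10·π_2 + 1/5·π_3 + 1/5·π_4
  π_1 = 1/5·π_0 + 3/10·π_1 + 2/5·π_2 + 1/5·π_3 + 1/10·π_4
  π_2 = 1/5·π_0 + 1/5·π_1 + 1/10·π_2 + 1/10·π_3 + 3/10·π_4
  π_3 = 1/10·π_0 + 1/10·π_1 + 1/10·π_2 + 3/10·π_3 + 1/10·π_4
  normalize: π_0 + π_1 + π_2 + π_3 + π_4 = 1
Solving the linear system gives exactly π = [35/144, 383/1584, 299/1584, 1/8, 29/144].

π = [0.2431, 0.2418, 0.1888, 0.1250, 0.2014]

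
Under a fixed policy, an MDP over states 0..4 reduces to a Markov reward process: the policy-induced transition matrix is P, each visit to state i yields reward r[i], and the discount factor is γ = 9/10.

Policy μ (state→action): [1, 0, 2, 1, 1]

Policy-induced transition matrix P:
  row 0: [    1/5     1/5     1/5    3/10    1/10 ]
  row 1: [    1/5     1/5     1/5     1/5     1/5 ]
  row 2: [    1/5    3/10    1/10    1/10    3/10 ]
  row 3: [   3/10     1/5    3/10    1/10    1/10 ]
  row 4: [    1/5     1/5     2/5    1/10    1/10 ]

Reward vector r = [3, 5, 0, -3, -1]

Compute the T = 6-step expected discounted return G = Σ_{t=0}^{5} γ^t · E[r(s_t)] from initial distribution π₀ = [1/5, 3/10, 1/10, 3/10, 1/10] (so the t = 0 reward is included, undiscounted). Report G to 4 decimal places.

G = 5.1337

t=0: π = [0.2000, 0.3000, 0.1000, 0.3000, 0.1000], E[r] = 1.1000, γ^t·E[r] = 1.100000, running G = 1.100000
t=1: π = [0.2300, 0.2100, 0.2400, 0.1700, 0.1500], E[r] = 1.0800, γ^t·E[r] = 0.972000, running G = 2.072000
t=2: π = [0.2170, 0.2240, 0.2230, 0.1670, 0.1690], E[r] = 1.1010, γ^t·E[r] = 0.891810, running G = 2.963810
t=3: π = [0.2167, 0.2223, 0.2282, 0.1658, 0.1670], E[r] = 1.0972, γ^t·E[r] = 0.799859, running G = 3.763669
t=4: π = [0.2166, 0.2228, 0.2272, 0.1656, 0.1679], E[r] = 1.0993, γ^t·E[r] = 0.721224, running G = 4.484893
t=5: π = [0.2166, 0.2227, 0.2274, 0.1656, 0.1677], E[r] = 1.0987, γ^t·E[r] = 0.648797, running G = 5.133690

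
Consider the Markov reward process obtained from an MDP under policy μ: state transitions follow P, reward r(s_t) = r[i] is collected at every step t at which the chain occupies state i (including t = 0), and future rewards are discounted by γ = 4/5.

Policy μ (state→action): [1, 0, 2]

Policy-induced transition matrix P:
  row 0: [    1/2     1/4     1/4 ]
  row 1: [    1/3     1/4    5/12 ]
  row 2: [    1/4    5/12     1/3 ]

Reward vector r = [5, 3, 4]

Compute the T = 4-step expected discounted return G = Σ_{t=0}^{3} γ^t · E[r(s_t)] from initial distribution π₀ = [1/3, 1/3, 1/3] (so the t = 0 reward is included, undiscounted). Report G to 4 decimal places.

G = 11.9228

t=0: π = [0.3333, 0.3333, 0.3333], E[r] = 4.0000, γ^t·E[r] = 4.000000, running G = 4.000000
t=1: π = [0.3611, 0.3056, 0.3333], E[r] = 4.0556, γ^t·E[r] = 3.244444, running G = 7.244444
t=2: π = [0.3657, 0.3056, 0.3287], E[r] = 4.0602, γ^t·E[r] = 2.598519, running G = 9.842963
t=3: π = [0.3669, 0.3048, 0.3283], E[r] = 4.0621, γ^t·E[r] = 2.079802, running G = 11.922765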